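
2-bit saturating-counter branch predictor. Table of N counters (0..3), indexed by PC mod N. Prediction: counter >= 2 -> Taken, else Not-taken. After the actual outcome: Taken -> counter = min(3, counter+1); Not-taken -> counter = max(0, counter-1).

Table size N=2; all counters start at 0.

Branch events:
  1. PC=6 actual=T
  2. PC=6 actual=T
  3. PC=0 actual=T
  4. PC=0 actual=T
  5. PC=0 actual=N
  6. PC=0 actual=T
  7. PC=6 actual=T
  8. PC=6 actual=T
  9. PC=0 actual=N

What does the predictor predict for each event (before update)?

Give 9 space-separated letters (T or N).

Ev 1: PC=6 idx=0 pred=N actual=T -> ctr[0]=1
Ev 2: PC=6 idx=0 pred=N actual=T -> ctr[0]=2
Ev 3: PC=0 idx=0 pred=T actual=T -> ctr[0]=3
Ev 4: PC=0 idx=0 pred=T actual=T -> ctr[0]=3
Ev 5: PC=0 idx=0 pred=T actual=N -> ctr[0]=2
Ev 6: PC=0 idx=0 pred=T actual=T -> ctr[0]=3
Ev 7: PC=6 idx=0 pred=T actual=T -> ctr[0]=3
Ev 8: PC=6 idx=0 pred=T actual=T -> ctr[0]=3
Ev 9: PC=0 idx=0 pred=T actual=N -> ctr[0]=2

Answer: N N T T T T T T T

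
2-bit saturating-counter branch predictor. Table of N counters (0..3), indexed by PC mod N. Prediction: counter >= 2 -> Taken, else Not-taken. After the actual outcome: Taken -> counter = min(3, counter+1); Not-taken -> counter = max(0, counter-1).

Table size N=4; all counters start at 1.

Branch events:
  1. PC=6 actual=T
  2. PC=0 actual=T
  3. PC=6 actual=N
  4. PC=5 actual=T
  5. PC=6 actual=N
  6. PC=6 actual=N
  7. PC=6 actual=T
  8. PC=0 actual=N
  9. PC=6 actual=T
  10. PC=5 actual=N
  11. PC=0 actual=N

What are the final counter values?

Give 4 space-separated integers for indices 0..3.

Answer: 0 1 2 1

Derivation:
Ev 1: PC=6 idx=2 pred=N actual=T -> ctr[2]=2
Ev 2: PC=0 idx=0 pred=N actual=T -> ctr[0]=2
Ev 3: PC=6 idx=2 pred=T actual=N -> ctr[2]=1
Ev 4: PC=5 idx=1 pred=N actual=T -> ctr[1]=2
Ev 5: PC=6 idx=2 pred=N actual=N -> ctr[2]=0
Ev 6: PC=6 idx=2 pred=N actual=N -> ctr[2]=0
Ev 7: PC=6 idx=2 pred=N actual=T -> ctr[2]=1
Ev 8: PC=0 idx=0 pred=T actual=N -> ctr[0]=1
Ev 9: PC=6 idx=2 pred=N actual=T -> ctr[2]=2
Ev 10: PC=5 idx=1 pred=T actual=N -> ctr[1]=1
Ev 11: PC=0 idx=0 pred=N actual=N -> ctr[0]=0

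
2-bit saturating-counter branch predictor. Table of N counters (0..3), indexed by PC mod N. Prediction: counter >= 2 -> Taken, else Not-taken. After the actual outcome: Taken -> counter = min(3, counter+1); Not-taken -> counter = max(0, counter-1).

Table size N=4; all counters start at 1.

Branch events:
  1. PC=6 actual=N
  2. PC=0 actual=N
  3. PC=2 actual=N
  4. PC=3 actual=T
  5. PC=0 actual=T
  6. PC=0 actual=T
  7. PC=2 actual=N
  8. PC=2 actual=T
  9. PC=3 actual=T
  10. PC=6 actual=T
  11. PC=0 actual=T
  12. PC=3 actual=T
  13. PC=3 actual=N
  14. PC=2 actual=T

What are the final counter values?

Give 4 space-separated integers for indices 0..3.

Answer: 3 1 3 2

Derivation:
Ev 1: PC=6 idx=2 pred=N actual=N -> ctr[2]=0
Ev 2: PC=0 idx=0 pred=N actual=N -> ctr[0]=0
Ev 3: PC=2 idx=2 pred=N actual=N -> ctr[2]=0
Ev 4: PC=3 idx=3 pred=N actual=T -> ctr[3]=2
Ev 5: PC=0 idx=0 pred=N actual=T -> ctr[0]=1
Ev 6: PC=0 idx=0 pred=N actual=T -> ctr[0]=2
Ev 7: PC=2 idx=2 pred=N actual=N -> ctr[2]=0
Ev 8: PC=2 idx=2 pred=N actual=T -> ctr[2]=1
Ev 9: PC=3 idx=3 pred=T actual=T -> ctr[3]=3
Ev 10: PC=6 idx=2 pred=N actual=T -> ctr[2]=2
Ev 11: PC=0 idx=0 pred=T actual=T -> ctr[0]=3
Ev 12: PC=3 idx=3 pred=T actual=T -> ctr[3]=3
Ev 13: PC=3 idx=3 pred=T actual=N -> ctr[3]=2
Ev 14: PC=2 idx=2 pred=T actual=T -> ctr[2]=3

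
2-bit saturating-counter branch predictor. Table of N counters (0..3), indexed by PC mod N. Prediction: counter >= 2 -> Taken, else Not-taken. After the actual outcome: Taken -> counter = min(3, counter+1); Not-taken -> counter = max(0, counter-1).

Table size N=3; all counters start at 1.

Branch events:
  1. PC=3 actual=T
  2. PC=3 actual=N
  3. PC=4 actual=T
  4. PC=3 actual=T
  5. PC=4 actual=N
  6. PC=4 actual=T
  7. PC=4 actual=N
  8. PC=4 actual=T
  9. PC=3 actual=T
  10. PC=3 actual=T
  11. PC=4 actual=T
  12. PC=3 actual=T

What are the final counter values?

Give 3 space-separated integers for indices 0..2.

Answer: 3 3 1

Derivation:
Ev 1: PC=3 idx=0 pred=N actual=T -> ctr[0]=2
Ev 2: PC=3 idx=0 pred=T actual=N -> ctr[0]=1
Ev 3: PC=4 idx=1 pred=N actual=T -> ctr[1]=2
Ev 4: PC=3 idx=0 pred=N actual=T -> ctr[0]=2
Ev 5: PC=4 idx=1 pred=T actual=N -> ctr[1]=1
Ev 6: PC=4 idx=1 pred=N actual=T -> ctr[1]=2
Ev 7: PC=4 idx=1 pred=T actual=N -> ctr[1]=1
Ev 8: PC=4 idx=1 pred=N actual=T -> ctr[1]=2
Ev 9: PC=3 idx=0 pred=T actual=T -> ctr[0]=3
Ev 10: PC=3 idx=0 pred=T actual=T -> ctr[0]=3
Ev 11: PC=4 idx=1 pred=T actual=T -> ctr[1]=3
Ev 12: PC=3 idx=0 pred=T actual=T -> ctr[0]=3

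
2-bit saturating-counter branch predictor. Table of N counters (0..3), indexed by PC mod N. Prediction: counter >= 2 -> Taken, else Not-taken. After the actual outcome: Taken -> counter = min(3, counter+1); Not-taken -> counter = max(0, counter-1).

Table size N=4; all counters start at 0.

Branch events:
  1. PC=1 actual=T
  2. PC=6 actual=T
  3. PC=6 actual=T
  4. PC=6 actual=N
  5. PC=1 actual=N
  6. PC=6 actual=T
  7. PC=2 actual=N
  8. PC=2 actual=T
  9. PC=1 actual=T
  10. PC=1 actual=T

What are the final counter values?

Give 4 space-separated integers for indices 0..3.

Answer: 0 2 2 0

Derivation:
Ev 1: PC=1 idx=1 pred=N actual=T -> ctr[1]=1
Ev 2: PC=6 idx=2 pred=N actual=T -> ctr[2]=1
Ev 3: PC=6 idx=2 pred=N actual=T -> ctr[2]=2
Ev 4: PC=6 idx=2 pred=T actual=N -> ctr[2]=1
Ev 5: PC=1 idx=1 pred=N actual=N -> ctr[1]=0
Ev 6: PC=6 idx=2 pred=N actual=T -> ctr[2]=2
Ev 7: PC=2 idx=2 pred=T actual=N -> ctr[2]=1
Ev 8: PC=2 idx=2 pred=N actual=T -> ctr[2]=2
Ev 9: PC=1 idx=1 pred=N actual=T -> ctr[1]=1
Ev 10: PC=1 idx=1 pred=N actual=T -> ctr[1]=2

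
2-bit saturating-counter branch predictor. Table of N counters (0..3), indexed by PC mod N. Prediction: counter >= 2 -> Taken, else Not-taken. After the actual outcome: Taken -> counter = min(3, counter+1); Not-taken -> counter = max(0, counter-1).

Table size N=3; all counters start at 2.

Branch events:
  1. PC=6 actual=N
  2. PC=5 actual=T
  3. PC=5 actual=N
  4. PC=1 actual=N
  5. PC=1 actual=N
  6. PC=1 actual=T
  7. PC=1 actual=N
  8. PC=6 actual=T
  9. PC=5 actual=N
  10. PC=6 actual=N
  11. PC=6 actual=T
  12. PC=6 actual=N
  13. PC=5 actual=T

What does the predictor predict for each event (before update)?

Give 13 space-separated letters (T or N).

Ev 1: PC=6 idx=0 pred=T actual=N -> ctr[0]=1
Ev 2: PC=5 idx=2 pred=T actual=T -> ctr[2]=3
Ev 3: PC=5 idx=2 pred=T actual=N -> ctr[2]=2
Ev 4: PC=1 idx=1 pred=T actual=N -> ctr[1]=1
Ev 5: PC=1 idx=1 pred=N actual=N -> ctr[1]=0
Ev 6: PC=1 idx=1 pred=N actual=T -> ctr[1]=1
Ev 7: PC=1 idx=1 pred=N actual=N -> ctr[1]=0
Ev 8: PC=6 idx=0 pred=N actual=T -> ctr[0]=2
Ev 9: PC=5 idx=2 pred=T actual=N -> ctr[2]=1
Ev 10: PC=6 idx=0 pred=T actual=N -> ctr[0]=1
Ev 11: PC=6 idx=0 pred=N actual=T -> ctr[0]=2
Ev 12: PC=6 idx=0 pred=T actual=N -> ctr[0]=1
Ev 13: PC=5 idx=2 pred=N actual=T -> ctr[2]=2

Answer: T T T T N N N N T T N T N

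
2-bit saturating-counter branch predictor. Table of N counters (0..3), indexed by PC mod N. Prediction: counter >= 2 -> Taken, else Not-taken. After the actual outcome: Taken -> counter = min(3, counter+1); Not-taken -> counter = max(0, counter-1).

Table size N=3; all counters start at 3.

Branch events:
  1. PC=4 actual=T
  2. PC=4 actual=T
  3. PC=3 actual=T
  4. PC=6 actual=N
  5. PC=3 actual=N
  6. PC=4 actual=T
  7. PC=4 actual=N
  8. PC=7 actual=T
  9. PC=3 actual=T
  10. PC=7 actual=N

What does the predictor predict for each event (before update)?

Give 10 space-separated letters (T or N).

Ev 1: PC=4 idx=1 pred=T actual=T -> ctr[1]=3
Ev 2: PC=4 idx=1 pred=T actual=T -> ctr[1]=3
Ev 3: PC=3 idx=0 pred=T actual=T -> ctr[0]=3
Ev 4: PC=6 idx=0 pred=T actual=N -> ctr[0]=2
Ev 5: PC=3 idx=0 pred=T actual=N -> ctr[0]=1
Ev 6: PC=4 idx=1 pred=T actual=T -> ctr[1]=3
Ev 7: PC=4 idx=1 pred=T actual=N -> ctr[1]=2
Ev 8: PC=7 idx=1 pred=T actual=T -> ctr[1]=3
Ev 9: PC=3 idx=0 pred=N actual=T -> ctr[0]=2
Ev 10: PC=7 idx=1 pred=T actual=N -> ctr[1]=2

Answer: T T T T T T T T N T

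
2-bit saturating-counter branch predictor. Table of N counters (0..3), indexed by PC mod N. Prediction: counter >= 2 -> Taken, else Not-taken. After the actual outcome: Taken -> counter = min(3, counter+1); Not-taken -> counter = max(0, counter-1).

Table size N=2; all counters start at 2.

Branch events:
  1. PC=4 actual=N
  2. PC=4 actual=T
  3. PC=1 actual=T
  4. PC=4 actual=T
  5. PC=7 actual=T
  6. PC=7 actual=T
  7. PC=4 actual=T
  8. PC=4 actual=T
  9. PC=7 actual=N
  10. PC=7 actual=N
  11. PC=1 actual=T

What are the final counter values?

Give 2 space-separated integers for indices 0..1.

Answer: 3 2

Derivation:
Ev 1: PC=4 idx=0 pred=T actual=N -> ctr[0]=1
Ev 2: PC=4 idx=0 pred=N actual=T -> ctr[0]=2
Ev 3: PC=1 idx=1 pred=T actual=T -> ctr[1]=3
Ev 4: PC=4 idx=0 pred=T actual=T -> ctr[0]=3
Ev 5: PC=7 idx=1 pred=T actual=T -> ctr[1]=3
Ev 6: PC=7 idx=1 pred=T actual=T -> ctr[1]=3
Ev 7: PC=4 idx=0 pred=T actual=T -> ctr[0]=3
Ev 8: PC=4 idx=0 pred=T actual=T -> ctr[0]=3
Ev 9: PC=7 idx=1 pred=T actual=N -> ctr[1]=2
Ev 10: PC=7 idx=1 pred=T actual=N -> ctr[1]=1
Ev 11: PC=1 idx=1 pred=N actual=T -> ctr[1]=2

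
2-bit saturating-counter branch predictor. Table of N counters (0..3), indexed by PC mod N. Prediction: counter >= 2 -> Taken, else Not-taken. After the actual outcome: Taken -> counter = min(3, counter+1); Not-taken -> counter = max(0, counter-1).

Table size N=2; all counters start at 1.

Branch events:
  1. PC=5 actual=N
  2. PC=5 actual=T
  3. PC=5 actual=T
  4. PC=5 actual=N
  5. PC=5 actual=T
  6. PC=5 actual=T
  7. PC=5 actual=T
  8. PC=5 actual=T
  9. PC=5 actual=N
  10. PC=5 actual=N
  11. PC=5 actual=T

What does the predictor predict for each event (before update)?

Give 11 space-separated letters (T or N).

Answer: N N N T N T T T T T N

Derivation:
Ev 1: PC=5 idx=1 pred=N actual=N -> ctr[1]=0
Ev 2: PC=5 idx=1 pred=N actual=T -> ctr[1]=1
Ev 3: PC=5 idx=1 pred=N actual=T -> ctr[1]=2
Ev 4: PC=5 idx=1 pred=T actual=N -> ctr[1]=1
Ev 5: PC=5 idx=1 pred=N actual=T -> ctr[1]=2
Ev 6: PC=5 idx=1 pred=T actual=T -> ctr[1]=3
Ev 7: PC=5 idx=1 pred=T actual=T -> ctr[1]=3
Ev 8: PC=5 idx=1 pred=T actual=T -> ctr[1]=3
Ev 9: PC=5 idx=1 pred=T actual=N -> ctr[1]=2
Ev 10: PC=5 idx=1 pred=T actual=N -> ctr[1]=1
Ev 11: PC=5 idx=1 pred=N actual=T -> ctr[1]=2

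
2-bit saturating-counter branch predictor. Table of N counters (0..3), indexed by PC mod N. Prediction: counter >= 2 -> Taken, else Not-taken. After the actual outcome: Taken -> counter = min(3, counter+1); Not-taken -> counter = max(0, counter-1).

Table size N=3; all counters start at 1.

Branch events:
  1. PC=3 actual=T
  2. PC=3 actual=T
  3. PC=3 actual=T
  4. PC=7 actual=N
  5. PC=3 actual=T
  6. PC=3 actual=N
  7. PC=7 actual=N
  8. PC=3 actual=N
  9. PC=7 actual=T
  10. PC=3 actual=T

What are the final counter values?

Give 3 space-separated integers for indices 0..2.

Answer: 2 1 1

Derivation:
Ev 1: PC=3 idx=0 pred=N actual=T -> ctr[0]=2
Ev 2: PC=3 idx=0 pred=T actual=T -> ctr[0]=3
Ev 3: PC=3 idx=0 pred=T actual=T -> ctr[0]=3
Ev 4: PC=7 idx=1 pred=N actual=N -> ctr[1]=0
Ev 5: PC=3 idx=0 pred=T actual=T -> ctr[0]=3
Ev 6: PC=3 idx=0 pred=T actual=N -> ctr[0]=2
Ev 7: PC=7 idx=1 pred=N actual=N -> ctr[1]=0
Ev 8: PC=3 idx=0 pred=T actual=N -> ctr[0]=1
Ev 9: PC=7 idx=1 pred=N actual=T -> ctr[1]=1
Ev 10: PC=3 idx=0 pred=N actual=T -> ctr[0]=2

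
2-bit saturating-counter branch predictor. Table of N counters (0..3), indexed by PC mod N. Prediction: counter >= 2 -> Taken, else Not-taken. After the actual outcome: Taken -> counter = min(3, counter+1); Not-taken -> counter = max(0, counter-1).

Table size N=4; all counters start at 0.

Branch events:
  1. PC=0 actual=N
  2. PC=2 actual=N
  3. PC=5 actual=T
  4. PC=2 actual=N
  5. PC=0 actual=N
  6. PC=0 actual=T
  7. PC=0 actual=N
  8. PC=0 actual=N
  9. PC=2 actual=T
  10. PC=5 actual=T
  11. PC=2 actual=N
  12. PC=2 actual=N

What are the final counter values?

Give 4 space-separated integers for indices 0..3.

Answer: 0 2 0 0

Derivation:
Ev 1: PC=0 idx=0 pred=N actual=N -> ctr[0]=0
Ev 2: PC=2 idx=2 pred=N actual=N -> ctr[2]=0
Ev 3: PC=5 idx=1 pred=N actual=T -> ctr[1]=1
Ev 4: PC=2 idx=2 pred=N actual=N -> ctr[2]=0
Ev 5: PC=0 idx=0 pred=N actual=N -> ctr[0]=0
Ev 6: PC=0 idx=0 pred=N actual=T -> ctr[0]=1
Ev 7: PC=0 idx=0 pred=N actual=N -> ctr[0]=0
Ev 8: PC=0 idx=0 pred=N actual=N -> ctr[0]=0
Ev 9: PC=2 idx=2 pred=N actual=T -> ctr[2]=1
Ev 10: PC=5 idx=1 pred=N actual=T -> ctr[1]=2
Ev 11: PC=2 idx=2 pred=N actual=N -> ctr[2]=0
Ev 12: PC=2 idx=2 pred=N actual=N -> ctr[2]=0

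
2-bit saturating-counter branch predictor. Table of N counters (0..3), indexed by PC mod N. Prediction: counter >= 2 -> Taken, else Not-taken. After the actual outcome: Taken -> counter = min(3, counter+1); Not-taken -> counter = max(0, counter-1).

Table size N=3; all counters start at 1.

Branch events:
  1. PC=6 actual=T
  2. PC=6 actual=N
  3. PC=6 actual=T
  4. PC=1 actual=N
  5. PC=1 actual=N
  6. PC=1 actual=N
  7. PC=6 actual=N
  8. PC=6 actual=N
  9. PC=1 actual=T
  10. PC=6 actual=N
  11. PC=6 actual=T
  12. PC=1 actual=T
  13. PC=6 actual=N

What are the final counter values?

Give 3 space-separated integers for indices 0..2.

Answer: 0 2 1

Derivation:
Ev 1: PC=6 idx=0 pred=N actual=T -> ctr[0]=2
Ev 2: PC=6 idx=0 pred=T actual=N -> ctr[0]=1
Ev 3: PC=6 idx=0 pred=N actual=T -> ctr[0]=2
Ev 4: PC=1 idx=1 pred=N actual=N -> ctr[1]=0
Ev 5: PC=1 idx=1 pred=N actual=N -> ctr[1]=0
Ev 6: PC=1 idx=1 pred=N actual=N -> ctr[1]=0
Ev 7: PC=6 idx=0 pred=T actual=N -> ctr[0]=1
Ev 8: PC=6 idx=0 pred=N actual=N -> ctr[0]=0
Ev 9: PC=1 idx=1 pred=N actual=T -> ctr[1]=1
Ev 10: PC=6 idx=0 pred=N actual=N -> ctr[0]=0
Ev 11: PC=6 idx=0 pred=N actual=T -> ctr[0]=1
Ev 12: PC=1 idx=1 pred=N actual=T -> ctr[1]=2
Ev 13: PC=6 idx=0 pred=N actual=N -> ctr[0]=0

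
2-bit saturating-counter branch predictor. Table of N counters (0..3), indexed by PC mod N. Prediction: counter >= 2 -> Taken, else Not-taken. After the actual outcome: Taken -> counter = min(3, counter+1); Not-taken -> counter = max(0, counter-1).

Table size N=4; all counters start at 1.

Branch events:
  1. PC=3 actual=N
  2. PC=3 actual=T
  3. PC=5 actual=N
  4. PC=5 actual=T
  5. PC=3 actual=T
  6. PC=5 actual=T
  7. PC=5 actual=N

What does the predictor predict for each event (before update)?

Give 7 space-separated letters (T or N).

Answer: N N N N N N T

Derivation:
Ev 1: PC=3 idx=3 pred=N actual=N -> ctr[3]=0
Ev 2: PC=3 idx=3 pred=N actual=T -> ctr[3]=1
Ev 3: PC=5 idx=1 pred=N actual=N -> ctr[1]=0
Ev 4: PC=5 idx=1 pred=N actual=T -> ctr[1]=1
Ev 5: PC=3 idx=3 pred=N actual=T -> ctr[3]=2
Ev 6: PC=5 idx=1 pred=N actual=T -> ctr[1]=2
Ev 7: PC=5 idx=1 pred=T actual=N -> ctr[1]=1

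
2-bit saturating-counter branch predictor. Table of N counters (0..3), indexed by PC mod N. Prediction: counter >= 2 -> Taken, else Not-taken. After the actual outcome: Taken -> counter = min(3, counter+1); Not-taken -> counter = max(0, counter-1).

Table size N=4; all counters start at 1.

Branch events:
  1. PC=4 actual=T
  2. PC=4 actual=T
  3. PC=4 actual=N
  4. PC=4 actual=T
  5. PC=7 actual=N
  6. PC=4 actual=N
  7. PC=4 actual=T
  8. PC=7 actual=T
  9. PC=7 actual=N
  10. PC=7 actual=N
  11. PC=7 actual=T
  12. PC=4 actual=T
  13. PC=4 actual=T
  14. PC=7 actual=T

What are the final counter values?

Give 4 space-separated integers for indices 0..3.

Answer: 3 1 1 2

Derivation:
Ev 1: PC=4 idx=0 pred=N actual=T -> ctr[0]=2
Ev 2: PC=4 idx=0 pred=T actual=T -> ctr[0]=3
Ev 3: PC=4 idx=0 pred=T actual=N -> ctr[0]=2
Ev 4: PC=4 idx=0 pred=T actual=T -> ctr[0]=3
Ev 5: PC=7 idx=3 pred=N actual=N -> ctr[3]=0
Ev 6: PC=4 idx=0 pred=T actual=N -> ctr[0]=2
Ev 7: PC=4 idx=0 pred=T actual=T -> ctr[0]=3
Ev 8: PC=7 idx=3 pred=N actual=T -> ctr[3]=1
Ev 9: PC=7 idx=3 pred=N actual=N -> ctr[3]=0
Ev 10: PC=7 idx=3 pred=N actual=N -> ctr[3]=0
Ev 11: PC=7 idx=3 pred=N actual=T -> ctr[3]=1
Ev 12: PC=4 idx=0 pred=T actual=T -> ctr[0]=3
Ev 13: PC=4 idx=0 pred=T actual=T -> ctr[0]=3
Ev 14: PC=7 idx=3 pred=N actual=T -> ctr[3]=2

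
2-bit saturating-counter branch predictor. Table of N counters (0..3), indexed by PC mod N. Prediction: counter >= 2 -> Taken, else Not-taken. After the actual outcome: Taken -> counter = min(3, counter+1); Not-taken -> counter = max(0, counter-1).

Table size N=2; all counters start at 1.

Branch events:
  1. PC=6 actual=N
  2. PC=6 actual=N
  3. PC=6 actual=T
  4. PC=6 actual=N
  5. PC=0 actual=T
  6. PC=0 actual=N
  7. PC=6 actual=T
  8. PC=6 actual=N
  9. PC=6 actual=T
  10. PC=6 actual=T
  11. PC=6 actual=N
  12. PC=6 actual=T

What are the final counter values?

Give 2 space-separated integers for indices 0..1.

Answer: 2 1

Derivation:
Ev 1: PC=6 idx=0 pred=N actual=N -> ctr[0]=0
Ev 2: PC=6 idx=0 pred=N actual=N -> ctr[0]=0
Ev 3: PC=6 idx=0 pred=N actual=T -> ctr[0]=1
Ev 4: PC=6 idx=0 pred=N actual=N -> ctr[0]=0
Ev 5: PC=0 idx=0 pred=N actual=T -> ctr[0]=1
Ev 6: PC=0 idx=0 pred=N actual=N -> ctr[0]=0
Ev 7: PC=6 idx=0 pred=N actual=T -> ctr[0]=1
Ev 8: PC=6 idx=0 pred=N actual=N -> ctr[0]=0
Ev 9: PC=6 idx=0 pred=N actual=T -> ctr[0]=1
Ev 10: PC=6 idx=0 pred=N actual=T -> ctr[0]=2
Ev 11: PC=6 idx=0 pred=T actual=N -> ctr[0]=1
Ev 12: PC=6 idx=0 pred=N actual=T -> ctr[0]=2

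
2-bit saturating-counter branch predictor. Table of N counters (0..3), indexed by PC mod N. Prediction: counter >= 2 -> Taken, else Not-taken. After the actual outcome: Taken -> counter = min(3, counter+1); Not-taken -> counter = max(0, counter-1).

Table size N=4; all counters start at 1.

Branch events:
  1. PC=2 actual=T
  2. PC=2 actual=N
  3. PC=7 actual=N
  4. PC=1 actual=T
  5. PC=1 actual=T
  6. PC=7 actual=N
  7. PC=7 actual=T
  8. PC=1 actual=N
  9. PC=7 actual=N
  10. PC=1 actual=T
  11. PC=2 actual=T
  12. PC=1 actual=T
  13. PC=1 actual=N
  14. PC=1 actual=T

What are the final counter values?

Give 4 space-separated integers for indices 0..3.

Answer: 1 3 2 0

Derivation:
Ev 1: PC=2 idx=2 pred=N actual=T -> ctr[2]=2
Ev 2: PC=2 idx=2 pred=T actual=N -> ctr[2]=1
Ev 3: PC=7 idx=3 pred=N actual=N -> ctr[3]=0
Ev 4: PC=1 idx=1 pred=N actual=T -> ctr[1]=2
Ev 5: PC=1 idx=1 pred=T actual=T -> ctr[1]=3
Ev 6: PC=7 idx=3 pred=N actual=N -> ctr[3]=0
Ev 7: PC=7 idx=3 pred=N actual=T -> ctr[3]=1
Ev 8: PC=1 idx=1 pred=T actual=N -> ctr[1]=2
Ev 9: PC=7 idx=3 pred=N actual=N -> ctr[3]=0
Ev 10: PC=1 idx=1 pred=T actual=T -> ctr[1]=3
Ev 11: PC=2 idx=2 pred=N actual=T -> ctr[2]=2
Ev 12: PC=1 idx=1 pred=T actual=T -> ctr[1]=3
Ev 13: PC=1 idx=1 pred=T actual=N -> ctr[1]=2
Ev 14: PC=1 idx=1 pred=T actual=T -> ctr[1]=3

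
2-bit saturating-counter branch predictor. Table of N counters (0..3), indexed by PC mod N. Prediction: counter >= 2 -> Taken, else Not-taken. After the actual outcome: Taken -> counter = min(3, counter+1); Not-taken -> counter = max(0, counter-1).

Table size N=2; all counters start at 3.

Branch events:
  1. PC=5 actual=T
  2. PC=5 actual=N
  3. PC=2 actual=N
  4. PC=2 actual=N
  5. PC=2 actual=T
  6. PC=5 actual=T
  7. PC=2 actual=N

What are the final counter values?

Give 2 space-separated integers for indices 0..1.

Answer: 1 3

Derivation:
Ev 1: PC=5 idx=1 pred=T actual=T -> ctr[1]=3
Ev 2: PC=5 idx=1 pred=T actual=N -> ctr[1]=2
Ev 3: PC=2 idx=0 pred=T actual=N -> ctr[0]=2
Ev 4: PC=2 idx=0 pred=T actual=N -> ctr[0]=1
Ev 5: PC=2 idx=0 pred=N actual=T -> ctr[0]=2
Ev 6: PC=5 idx=1 pred=T actual=T -> ctr[1]=3
Ev 7: PC=2 idx=0 pred=T actual=N -> ctr[0]=1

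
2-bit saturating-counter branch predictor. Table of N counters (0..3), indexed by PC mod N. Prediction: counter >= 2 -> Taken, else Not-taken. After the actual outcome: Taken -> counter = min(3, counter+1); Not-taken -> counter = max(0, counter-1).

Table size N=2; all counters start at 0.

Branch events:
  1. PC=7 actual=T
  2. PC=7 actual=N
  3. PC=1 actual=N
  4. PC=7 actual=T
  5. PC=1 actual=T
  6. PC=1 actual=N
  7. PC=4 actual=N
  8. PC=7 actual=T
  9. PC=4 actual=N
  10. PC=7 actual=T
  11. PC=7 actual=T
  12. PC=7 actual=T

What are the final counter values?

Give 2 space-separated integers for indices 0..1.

Ev 1: PC=7 idx=1 pred=N actual=T -> ctr[1]=1
Ev 2: PC=7 idx=1 pred=N actual=N -> ctr[1]=0
Ev 3: PC=1 idx=1 pred=N actual=N -> ctr[1]=0
Ev 4: PC=7 idx=1 pred=N actual=T -> ctr[1]=1
Ev 5: PC=1 idx=1 pred=N actual=T -> ctr[1]=2
Ev 6: PC=1 idx=1 pred=T actual=N -> ctr[1]=1
Ev 7: PC=4 idx=0 pred=N actual=N -> ctr[0]=0
Ev 8: PC=7 idx=1 pred=N actual=T -> ctr[1]=2
Ev 9: PC=4 idx=0 pred=N actual=N -> ctr[0]=0
Ev 10: PC=7 idx=1 pred=T actual=T -> ctr[1]=3
Ev 11: PC=7 idx=1 pred=T actual=T -> ctr[1]=3
Ev 12: PC=7 idx=1 pred=T actual=T -> ctr[1]=3

Answer: 0 3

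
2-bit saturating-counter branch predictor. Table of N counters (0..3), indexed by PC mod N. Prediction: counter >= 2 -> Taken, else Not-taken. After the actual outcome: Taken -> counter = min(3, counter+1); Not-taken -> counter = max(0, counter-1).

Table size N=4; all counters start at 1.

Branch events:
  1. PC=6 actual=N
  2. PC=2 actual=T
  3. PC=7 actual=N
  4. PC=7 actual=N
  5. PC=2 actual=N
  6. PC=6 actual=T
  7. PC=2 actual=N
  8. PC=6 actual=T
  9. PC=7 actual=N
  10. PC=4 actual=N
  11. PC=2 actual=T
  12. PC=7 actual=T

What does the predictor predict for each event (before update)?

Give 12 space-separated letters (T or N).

Ev 1: PC=6 idx=2 pred=N actual=N -> ctr[2]=0
Ev 2: PC=2 idx=2 pred=N actual=T -> ctr[2]=1
Ev 3: PC=7 idx=3 pred=N actual=N -> ctr[3]=0
Ev 4: PC=7 idx=3 pred=N actual=N -> ctr[3]=0
Ev 5: PC=2 idx=2 pred=N actual=N -> ctr[2]=0
Ev 6: PC=6 idx=2 pred=N actual=T -> ctr[2]=1
Ev 7: PC=2 idx=2 pred=N actual=N -> ctr[2]=0
Ev 8: PC=6 idx=2 pred=N actual=T -> ctr[2]=1
Ev 9: PC=7 idx=3 pred=N actual=N -> ctr[3]=0
Ev 10: PC=4 idx=0 pred=N actual=N -> ctr[0]=0
Ev 11: PC=2 idx=2 pred=N actual=T -> ctr[2]=2
Ev 12: PC=7 idx=3 pred=N actual=T -> ctr[3]=1

Answer: N N N N N N N N N N N N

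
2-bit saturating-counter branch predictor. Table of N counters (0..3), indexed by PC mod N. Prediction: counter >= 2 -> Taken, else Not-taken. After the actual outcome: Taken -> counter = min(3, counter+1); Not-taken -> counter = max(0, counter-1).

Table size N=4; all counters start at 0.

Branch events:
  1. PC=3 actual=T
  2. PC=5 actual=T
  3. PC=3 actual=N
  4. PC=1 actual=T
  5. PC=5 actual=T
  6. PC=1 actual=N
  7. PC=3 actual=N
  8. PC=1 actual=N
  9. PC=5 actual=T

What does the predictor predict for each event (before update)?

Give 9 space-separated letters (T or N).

Ev 1: PC=3 idx=3 pred=N actual=T -> ctr[3]=1
Ev 2: PC=5 idx=1 pred=N actual=T -> ctr[1]=1
Ev 3: PC=3 idx=3 pred=N actual=N -> ctr[3]=0
Ev 4: PC=1 idx=1 pred=N actual=T -> ctr[1]=2
Ev 5: PC=5 idx=1 pred=T actual=T -> ctr[1]=3
Ev 6: PC=1 idx=1 pred=T actual=N -> ctr[1]=2
Ev 7: PC=3 idx=3 pred=N actual=N -> ctr[3]=0
Ev 8: PC=1 idx=1 pred=T actual=N -> ctr[1]=1
Ev 9: PC=5 idx=1 pred=N actual=T -> ctr[1]=2

Answer: N N N N T T N T N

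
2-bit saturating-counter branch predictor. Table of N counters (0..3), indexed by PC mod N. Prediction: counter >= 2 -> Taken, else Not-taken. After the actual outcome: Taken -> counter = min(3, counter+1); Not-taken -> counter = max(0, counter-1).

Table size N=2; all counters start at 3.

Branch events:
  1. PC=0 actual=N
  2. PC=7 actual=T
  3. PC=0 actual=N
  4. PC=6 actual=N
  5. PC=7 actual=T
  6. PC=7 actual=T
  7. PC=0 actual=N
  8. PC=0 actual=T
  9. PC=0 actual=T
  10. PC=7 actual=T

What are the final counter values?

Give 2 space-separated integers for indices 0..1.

Answer: 2 3

Derivation:
Ev 1: PC=0 idx=0 pred=T actual=N -> ctr[0]=2
Ev 2: PC=7 idx=1 pred=T actual=T -> ctr[1]=3
Ev 3: PC=0 idx=0 pred=T actual=N -> ctr[0]=1
Ev 4: PC=6 idx=0 pred=N actual=N -> ctr[0]=0
Ev 5: PC=7 idx=1 pred=T actual=T -> ctr[1]=3
Ev 6: PC=7 idx=1 pred=T actual=T -> ctr[1]=3
Ev 7: PC=0 idx=0 pred=N actual=N -> ctr[0]=0
Ev 8: PC=0 idx=0 pred=N actual=T -> ctr[0]=1
Ev 9: PC=0 idx=0 pred=N actual=T -> ctr[0]=2
Ev 10: PC=7 idx=1 pred=T actual=T -> ctr[1]=3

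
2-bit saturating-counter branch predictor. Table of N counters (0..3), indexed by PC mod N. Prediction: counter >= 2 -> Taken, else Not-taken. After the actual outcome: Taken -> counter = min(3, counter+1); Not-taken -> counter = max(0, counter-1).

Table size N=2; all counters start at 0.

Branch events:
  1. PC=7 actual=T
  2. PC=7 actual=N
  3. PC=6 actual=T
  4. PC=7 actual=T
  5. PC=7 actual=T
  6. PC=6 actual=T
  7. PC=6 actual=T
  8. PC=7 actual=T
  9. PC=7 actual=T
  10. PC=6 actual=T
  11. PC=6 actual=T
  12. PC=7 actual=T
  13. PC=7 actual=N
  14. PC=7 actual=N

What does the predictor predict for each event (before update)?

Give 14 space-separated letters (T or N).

Ev 1: PC=7 idx=1 pred=N actual=T -> ctr[1]=1
Ev 2: PC=7 idx=1 pred=N actual=N -> ctr[1]=0
Ev 3: PC=6 idx=0 pred=N actual=T -> ctr[0]=1
Ev 4: PC=7 idx=1 pred=N actual=T -> ctr[1]=1
Ev 5: PC=7 idx=1 pred=N actual=T -> ctr[1]=2
Ev 6: PC=6 idx=0 pred=N actual=T -> ctr[0]=2
Ev 7: PC=6 idx=0 pred=T actual=T -> ctr[0]=3
Ev 8: PC=7 idx=1 pred=T actual=T -> ctr[1]=3
Ev 9: PC=7 idx=1 pred=T actual=T -> ctr[1]=3
Ev 10: PC=6 idx=0 pred=T actual=T -> ctr[0]=3
Ev 11: PC=6 idx=0 pred=T actual=T -> ctr[0]=3
Ev 12: PC=7 idx=1 pred=T actual=T -> ctr[1]=3
Ev 13: PC=7 idx=1 pred=T actual=N -> ctr[1]=2
Ev 14: PC=7 idx=1 pred=T actual=N -> ctr[1]=1

Answer: N N N N N N T T T T T T T T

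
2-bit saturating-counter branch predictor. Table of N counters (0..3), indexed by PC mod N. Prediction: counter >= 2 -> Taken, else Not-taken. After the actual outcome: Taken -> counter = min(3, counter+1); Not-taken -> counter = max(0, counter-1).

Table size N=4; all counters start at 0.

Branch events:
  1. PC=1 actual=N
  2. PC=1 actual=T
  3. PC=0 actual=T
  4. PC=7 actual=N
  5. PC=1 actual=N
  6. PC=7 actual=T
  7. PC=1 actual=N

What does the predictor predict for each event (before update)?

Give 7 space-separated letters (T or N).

Answer: N N N N N N N

Derivation:
Ev 1: PC=1 idx=1 pred=N actual=N -> ctr[1]=0
Ev 2: PC=1 idx=1 pred=N actual=T -> ctr[1]=1
Ev 3: PC=0 idx=0 pred=N actual=T -> ctr[0]=1
Ev 4: PC=7 idx=3 pred=N actual=N -> ctr[3]=0
Ev 5: PC=1 idx=1 pred=N actual=N -> ctr[1]=0
Ev 6: PC=7 idx=3 pred=N actual=T -> ctr[3]=1
Ev 7: PC=1 idx=1 pred=N actual=N -> ctr[1]=0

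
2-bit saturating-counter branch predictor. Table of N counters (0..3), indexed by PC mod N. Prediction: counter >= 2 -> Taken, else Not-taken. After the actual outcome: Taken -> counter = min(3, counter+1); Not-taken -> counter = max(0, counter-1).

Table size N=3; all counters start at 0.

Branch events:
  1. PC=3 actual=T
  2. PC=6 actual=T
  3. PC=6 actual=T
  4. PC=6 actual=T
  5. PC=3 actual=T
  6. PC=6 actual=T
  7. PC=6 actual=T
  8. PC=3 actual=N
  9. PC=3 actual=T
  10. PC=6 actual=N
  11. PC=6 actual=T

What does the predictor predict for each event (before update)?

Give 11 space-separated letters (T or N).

Answer: N N T T T T T T T T T

Derivation:
Ev 1: PC=3 idx=0 pred=N actual=T -> ctr[0]=1
Ev 2: PC=6 idx=0 pred=N actual=T -> ctr[0]=2
Ev 3: PC=6 idx=0 pred=T actual=T -> ctr[0]=3
Ev 4: PC=6 idx=0 pred=T actual=T -> ctr[0]=3
Ev 5: PC=3 idx=0 pred=T actual=T -> ctr[0]=3
Ev 6: PC=6 idx=0 pred=T actual=T -> ctr[0]=3
Ev 7: PC=6 idx=0 pred=T actual=T -> ctr[0]=3
Ev 8: PC=3 idx=0 pred=T actual=N -> ctr[0]=2
Ev 9: PC=3 idx=0 pred=T actual=T -> ctr[0]=3
Ev 10: PC=6 idx=0 pred=T actual=N -> ctr[0]=2
Ev 11: PC=6 idx=0 pred=T actual=T -> ctr[0]=3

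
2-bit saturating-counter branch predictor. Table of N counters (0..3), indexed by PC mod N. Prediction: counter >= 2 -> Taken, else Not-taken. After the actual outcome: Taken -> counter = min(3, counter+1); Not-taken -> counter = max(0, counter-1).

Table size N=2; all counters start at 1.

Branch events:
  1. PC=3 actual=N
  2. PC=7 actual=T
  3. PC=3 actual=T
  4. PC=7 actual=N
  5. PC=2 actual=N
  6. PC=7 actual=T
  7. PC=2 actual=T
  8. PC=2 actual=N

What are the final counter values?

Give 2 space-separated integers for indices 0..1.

Ev 1: PC=3 idx=1 pred=N actual=N -> ctr[1]=0
Ev 2: PC=7 idx=1 pred=N actual=T -> ctr[1]=1
Ev 3: PC=3 idx=1 pred=N actual=T -> ctr[1]=2
Ev 4: PC=7 idx=1 pred=T actual=N -> ctr[1]=1
Ev 5: PC=2 idx=0 pred=N actual=N -> ctr[0]=0
Ev 6: PC=7 idx=1 pred=N actual=T -> ctr[1]=2
Ev 7: PC=2 idx=0 pred=N actual=T -> ctr[0]=1
Ev 8: PC=2 idx=0 pred=N actual=N -> ctr[0]=0

Answer: 0 2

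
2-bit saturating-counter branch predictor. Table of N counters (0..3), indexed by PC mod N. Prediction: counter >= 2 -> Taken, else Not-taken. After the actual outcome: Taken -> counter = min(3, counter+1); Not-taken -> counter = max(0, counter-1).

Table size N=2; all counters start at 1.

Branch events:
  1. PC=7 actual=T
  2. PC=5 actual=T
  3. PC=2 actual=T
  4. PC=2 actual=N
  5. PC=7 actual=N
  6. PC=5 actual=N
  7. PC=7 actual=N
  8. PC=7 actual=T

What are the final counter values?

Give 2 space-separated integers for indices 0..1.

Answer: 1 1

Derivation:
Ev 1: PC=7 idx=1 pred=N actual=T -> ctr[1]=2
Ev 2: PC=5 idx=1 pred=T actual=T -> ctr[1]=3
Ev 3: PC=2 idx=0 pred=N actual=T -> ctr[0]=2
Ev 4: PC=2 idx=0 pred=T actual=N -> ctr[0]=1
Ev 5: PC=7 idx=1 pred=T actual=N -> ctr[1]=2
Ev 6: PC=5 idx=1 pred=T actual=N -> ctr[1]=1
Ev 7: PC=7 idx=1 pred=N actual=N -> ctr[1]=0
Ev 8: PC=7 idx=1 pred=N actual=T -> ctr[1]=1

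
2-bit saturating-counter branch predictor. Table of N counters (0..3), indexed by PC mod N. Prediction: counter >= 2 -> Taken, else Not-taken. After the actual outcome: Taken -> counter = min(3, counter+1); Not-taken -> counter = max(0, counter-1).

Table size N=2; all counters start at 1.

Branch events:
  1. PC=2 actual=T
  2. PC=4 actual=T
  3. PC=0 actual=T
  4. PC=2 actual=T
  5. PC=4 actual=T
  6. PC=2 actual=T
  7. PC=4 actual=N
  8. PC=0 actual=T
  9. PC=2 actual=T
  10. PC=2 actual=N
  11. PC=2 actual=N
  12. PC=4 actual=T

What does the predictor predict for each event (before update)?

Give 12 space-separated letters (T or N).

Ev 1: PC=2 idx=0 pred=N actual=T -> ctr[0]=2
Ev 2: PC=4 idx=0 pred=T actual=T -> ctr[0]=3
Ev 3: PC=0 idx=0 pred=T actual=T -> ctr[0]=3
Ev 4: PC=2 idx=0 pred=T actual=T -> ctr[0]=3
Ev 5: PC=4 idx=0 pred=T actual=T -> ctr[0]=3
Ev 6: PC=2 idx=0 pred=T actual=T -> ctr[0]=3
Ev 7: PC=4 idx=0 pred=T actual=N -> ctr[0]=2
Ev 8: PC=0 idx=0 pred=T actual=T -> ctr[0]=3
Ev 9: PC=2 idx=0 pred=T actual=T -> ctr[0]=3
Ev 10: PC=2 idx=0 pred=T actual=N -> ctr[0]=2
Ev 11: PC=2 idx=0 pred=T actual=N -> ctr[0]=1
Ev 12: PC=4 idx=0 pred=N actual=T -> ctr[0]=2

Answer: N T T T T T T T T T T N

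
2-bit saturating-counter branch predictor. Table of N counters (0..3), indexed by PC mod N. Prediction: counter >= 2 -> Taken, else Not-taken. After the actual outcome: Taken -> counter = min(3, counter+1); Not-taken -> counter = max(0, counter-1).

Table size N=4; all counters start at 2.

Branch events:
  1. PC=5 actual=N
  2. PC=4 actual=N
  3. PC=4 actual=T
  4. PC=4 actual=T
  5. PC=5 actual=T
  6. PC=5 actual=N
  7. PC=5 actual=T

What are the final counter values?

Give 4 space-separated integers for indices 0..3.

Ev 1: PC=5 idx=1 pred=T actual=N -> ctr[1]=1
Ev 2: PC=4 idx=0 pred=T actual=N -> ctr[0]=1
Ev 3: PC=4 idx=0 pred=N actual=T -> ctr[0]=2
Ev 4: PC=4 idx=0 pred=T actual=T -> ctr[0]=3
Ev 5: PC=5 idx=1 pred=N actual=T -> ctr[1]=2
Ev 6: PC=5 idx=1 pred=T actual=N -> ctr[1]=1
Ev 7: PC=5 idx=1 pred=N actual=T -> ctr[1]=2

Answer: 3 2 2 2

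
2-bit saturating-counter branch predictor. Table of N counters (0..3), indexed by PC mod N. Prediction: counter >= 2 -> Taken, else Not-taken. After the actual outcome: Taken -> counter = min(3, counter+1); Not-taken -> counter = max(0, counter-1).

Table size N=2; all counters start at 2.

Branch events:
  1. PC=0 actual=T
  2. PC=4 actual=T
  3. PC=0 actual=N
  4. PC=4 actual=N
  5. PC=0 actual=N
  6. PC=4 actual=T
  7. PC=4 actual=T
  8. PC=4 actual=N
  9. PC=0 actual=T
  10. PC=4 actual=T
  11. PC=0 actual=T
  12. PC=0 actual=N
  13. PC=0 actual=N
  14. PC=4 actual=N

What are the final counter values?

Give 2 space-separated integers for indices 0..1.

Ev 1: PC=0 idx=0 pred=T actual=T -> ctr[0]=3
Ev 2: PC=4 idx=0 pred=T actual=T -> ctr[0]=3
Ev 3: PC=0 idx=0 pred=T actual=N -> ctr[0]=2
Ev 4: PC=4 idx=0 pred=T actual=N -> ctr[0]=1
Ev 5: PC=0 idx=0 pred=N actual=N -> ctr[0]=0
Ev 6: PC=4 idx=0 pred=N actual=T -> ctr[0]=1
Ev 7: PC=4 idx=0 pred=N actual=T -> ctr[0]=2
Ev 8: PC=4 idx=0 pred=T actual=N -> ctr[0]=1
Ev 9: PC=0 idx=0 pred=N actual=T -> ctr[0]=2
Ev 10: PC=4 idx=0 pred=T actual=T -> ctr[0]=3
Ev 11: PC=0 idx=0 pred=T actual=T -> ctr[0]=3
Ev 12: PC=0 idx=0 pred=T actual=N -> ctr[0]=2
Ev 13: PC=0 idx=0 pred=T actual=N -> ctr[0]=1
Ev 14: PC=4 idx=0 pred=N actual=N -> ctr[0]=0

Answer: 0 2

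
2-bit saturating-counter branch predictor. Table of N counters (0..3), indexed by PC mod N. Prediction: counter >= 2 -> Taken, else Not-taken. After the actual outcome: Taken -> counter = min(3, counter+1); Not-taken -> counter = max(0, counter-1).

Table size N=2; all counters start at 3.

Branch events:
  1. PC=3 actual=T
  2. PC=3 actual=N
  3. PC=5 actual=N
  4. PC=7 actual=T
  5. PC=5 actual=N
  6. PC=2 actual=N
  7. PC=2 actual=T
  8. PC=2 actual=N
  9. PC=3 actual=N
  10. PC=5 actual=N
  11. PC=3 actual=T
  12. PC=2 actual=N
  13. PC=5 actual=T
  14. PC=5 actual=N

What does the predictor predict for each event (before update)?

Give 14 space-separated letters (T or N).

Ev 1: PC=3 idx=1 pred=T actual=T -> ctr[1]=3
Ev 2: PC=3 idx=1 pred=T actual=N -> ctr[1]=2
Ev 3: PC=5 idx=1 pred=T actual=N -> ctr[1]=1
Ev 4: PC=7 idx=1 pred=N actual=T -> ctr[1]=2
Ev 5: PC=5 idx=1 pred=T actual=N -> ctr[1]=1
Ev 6: PC=2 idx=0 pred=T actual=N -> ctr[0]=2
Ev 7: PC=2 idx=0 pred=T actual=T -> ctr[0]=3
Ev 8: PC=2 idx=0 pred=T actual=N -> ctr[0]=2
Ev 9: PC=3 idx=1 pred=N actual=N -> ctr[1]=0
Ev 10: PC=5 idx=1 pred=N actual=N -> ctr[1]=0
Ev 11: PC=3 idx=1 pred=N actual=T -> ctr[1]=1
Ev 12: PC=2 idx=0 pred=T actual=N -> ctr[0]=1
Ev 13: PC=5 idx=1 pred=N actual=T -> ctr[1]=2
Ev 14: PC=5 idx=1 pred=T actual=N -> ctr[1]=1

Answer: T T T N T T T T N N N T N T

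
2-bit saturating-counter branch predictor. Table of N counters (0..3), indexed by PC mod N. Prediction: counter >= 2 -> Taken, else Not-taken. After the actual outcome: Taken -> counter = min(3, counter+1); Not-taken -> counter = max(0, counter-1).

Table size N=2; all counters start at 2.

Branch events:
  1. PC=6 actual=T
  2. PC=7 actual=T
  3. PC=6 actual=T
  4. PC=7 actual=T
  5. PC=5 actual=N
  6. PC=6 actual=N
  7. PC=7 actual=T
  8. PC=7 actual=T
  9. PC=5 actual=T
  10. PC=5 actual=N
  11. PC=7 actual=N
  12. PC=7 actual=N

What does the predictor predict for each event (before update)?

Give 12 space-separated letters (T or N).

Ev 1: PC=6 idx=0 pred=T actual=T -> ctr[0]=3
Ev 2: PC=7 idx=1 pred=T actual=T -> ctr[1]=3
Ev 3: PC=6 idx=0 pred=T actual=T -> ctr[0]=3
Ev 4: PC=7 idx=1 pred=T actual=T -> ctr[1]=3
Ev 5: PC=5 idx=1 pred=T actual=N -> ctr[1]=2
Ev 6: PC=6 idx=0 pred=T actual=N -> ctr[0]=2
Ev 7: PC=7 idx=1 pred=T actual=T -> ctr[1]=3
Ev 8: PC=7 idx=1 pred=T actual=T -> ctr[1]=3
Ev 9: PC=5 idx=1 pred=T actual=T -> ctr[1]=3
Ev 10: PC=5 idx=1 pred=T actual=N -> ctr[1]=2
Ev 11: PC=7 idx=1 pred=T actual=N -> ctr[1]=1
Ev 12: PC=7 idx=1 pred=N actual=N -> ctr[1]=0

Answer: T T T T T T T T T T T N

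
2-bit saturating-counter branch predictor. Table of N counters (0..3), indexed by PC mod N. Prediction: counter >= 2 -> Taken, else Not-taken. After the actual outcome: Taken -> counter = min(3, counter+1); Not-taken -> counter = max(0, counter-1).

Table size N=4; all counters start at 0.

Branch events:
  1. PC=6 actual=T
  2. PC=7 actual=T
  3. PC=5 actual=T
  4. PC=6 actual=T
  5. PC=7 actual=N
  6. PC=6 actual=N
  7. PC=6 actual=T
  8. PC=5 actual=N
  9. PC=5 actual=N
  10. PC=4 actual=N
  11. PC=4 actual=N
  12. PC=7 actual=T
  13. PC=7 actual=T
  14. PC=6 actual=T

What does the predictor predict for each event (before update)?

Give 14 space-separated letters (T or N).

Ev 1: PC=6 idx=2 pred=N actual=T -> ctr[2]=1
Ev 2: PC=7 idx=3 pred=N actual=T -> ctr[3]=1
Ev 3: PC=5 idx=1 pred=N actual=T -> ctr[1]=1
Ev 4: PC=6 idx=2 pred=N actual=T -> ctr[2]=2
Ev 5: PC=7 idx=3 pred=N actual=N -> ctr[3]=0
Ev 6: PC=6 idx=2 pred=T actual=N -> ctr[2]=1
Ev 7: PC=6 idx=2 pred=N actual=T -> ctr[2]=2
Ev 8: PC=5 idx=1 pred=N actual=N -> ctr[1]=0
Ev 9: PC=5 idx=1 pred=N actual=N -> ctr[1]=0
Ev 10: PC=4 idx=0 pred=N actual=N -> ctr[0]=0
Ev 11: PC=4 idx=0 pred=N actual=N -> ctr[0]=0
Ev 12: PC=7 idx=3 pred=N actual=T -> ctr[3]=1
Ev 13: PC=7 idx=3 pred=N actual=T -> ctr[3]=2
Ev 14: PC=6 idx=2 pred=T actual=T -> ctr[2]=3

Answer: N N N N N T N N N N N N N T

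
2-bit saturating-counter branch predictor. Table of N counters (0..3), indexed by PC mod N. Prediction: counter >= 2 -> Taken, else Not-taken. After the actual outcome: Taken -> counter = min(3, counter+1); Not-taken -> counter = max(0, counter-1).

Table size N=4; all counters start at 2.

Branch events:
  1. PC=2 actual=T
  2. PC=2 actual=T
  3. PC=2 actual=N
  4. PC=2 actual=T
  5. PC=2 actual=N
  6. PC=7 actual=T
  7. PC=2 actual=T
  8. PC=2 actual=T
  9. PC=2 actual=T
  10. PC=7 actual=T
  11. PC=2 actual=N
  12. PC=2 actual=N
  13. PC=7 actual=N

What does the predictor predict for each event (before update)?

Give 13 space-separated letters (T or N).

Answer: T T T T T T T T T T T T T

Derivation:
Ev 1: PC=2 idx=2 pred=T actual=T -> ctr[2]=3
Ev 2: PC=2 idx=2 pred=T actual=T -> ctr[2]=3
Ev 3: PC=2 idx=2 pred=T actual=N -> ctr[2]=2
Ev 4: PC=2 idx=2 pred=T actual=T -> ctr[2]=3
Ev 5: PC=2 idx=2 pred=T actual=N -> ctr[2]=2
Ev 6: PC=7 idx=3 pred=T actual=T -> ctr[3]=3
Ev 7: PC=2 idx=2 pred=T actual=T -> ctr[2]=3
Ev 8: PC=2 idx=2 pred=T actual=T -> ctr[2]=3
Ev 9: PC=2 idx=2 pred=T actual=T -> ctr[2]=3
Ev 10: PC=7 idx=3 pred=T actual=T -> ctr[3]=3
Ev 11: PC=2 idx=2 pred=T actual=N -> ctr[2]=2
Ev 12: PC=2 idx=2 pred=T actual=N -> ctr[2]=1
Ev 13: PC=7 idx=3 pred=T actual=N -> ctr[3]=2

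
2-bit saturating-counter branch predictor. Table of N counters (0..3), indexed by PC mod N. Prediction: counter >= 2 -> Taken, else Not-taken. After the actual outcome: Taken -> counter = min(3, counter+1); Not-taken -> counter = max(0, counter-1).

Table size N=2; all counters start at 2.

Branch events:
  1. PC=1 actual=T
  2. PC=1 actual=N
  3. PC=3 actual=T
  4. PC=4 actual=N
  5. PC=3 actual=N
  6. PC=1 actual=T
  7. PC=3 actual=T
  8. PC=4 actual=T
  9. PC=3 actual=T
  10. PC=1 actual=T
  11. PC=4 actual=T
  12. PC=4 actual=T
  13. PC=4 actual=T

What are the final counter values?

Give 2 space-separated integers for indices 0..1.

Ev 1: PC=1 idx=1 pred=T actual=T -> ctr[1]=3
Ev 2: PC=1 idx=1 pred=T actual=N -> ctr[1]=2
Ev 3: PC=3 idx=1 pred=T actual=T -> ctr[1]=3
Ev 4: PC=4 idx=0 pred=T actual=N -> ctr[0]=1
Ev 5: PC=3 idx=1 pred=T actual=N -> ctr[1]=2
Ev 6: PC=1 idx=1 pred=T actual=T -> ctr[1]=3
Ev 7: PC=3 idx=1 pred=T actual=T -> ctr[1]=3
Ev 8: PC=4 idx=0 pred=N actual=T -> ctr[0]=2
Ev 9: PC=3 idx=1 pred=T actual=T -> ctr[1]=3
Ev 10: PC=1 idx=1 pred=T actual=T -> ctr[1]=3
Ev 11: PC=4 idx=0 pred=T actual=T -> ctr[0]=3
Ev 12: PC=4 idx=0 pred=T actual=T -> ctr[0]=3
Ev 13: PC=4 idx=0 pred=T actual=T -> ctr[0]=3

Answer: 3 3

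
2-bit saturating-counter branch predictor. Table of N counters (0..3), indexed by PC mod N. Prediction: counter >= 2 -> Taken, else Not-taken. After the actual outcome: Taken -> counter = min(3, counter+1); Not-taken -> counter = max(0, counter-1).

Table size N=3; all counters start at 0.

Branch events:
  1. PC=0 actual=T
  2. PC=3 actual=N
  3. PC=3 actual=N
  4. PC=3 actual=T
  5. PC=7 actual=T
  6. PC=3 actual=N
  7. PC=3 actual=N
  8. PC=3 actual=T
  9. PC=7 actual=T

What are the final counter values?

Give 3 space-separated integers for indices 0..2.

Ev 1: PC=0 idx=0 pred=N actual=T -> ctr[0]=1
Ev 2: PC=3 idx=0 pred=N actual=N -> ctr[0]=0
Ev 3: PC=3 idx=0 pred=N actual=N -> ctr[0]=0
Ev 4: PC=3 idx=0 pred=N actual=T -> ctr[0]=1
Ev 5: PC=7 idx=1 pred=N actual=T -> ctr[1]=1
Ev 6: PC=3 idx=0 pred=N actual=N -> ctr[0]=0
Ev 7: PC=3 idx=0 pred=N actual=N -> ctr[0]=0
Ev 8: PC=3 idx=0 pred=N actual=T -> ctr[0]=1
Ev 9: PC=7 idx=1 pred=N actual=T -> ctr[1]=2

Answer: 1 2 0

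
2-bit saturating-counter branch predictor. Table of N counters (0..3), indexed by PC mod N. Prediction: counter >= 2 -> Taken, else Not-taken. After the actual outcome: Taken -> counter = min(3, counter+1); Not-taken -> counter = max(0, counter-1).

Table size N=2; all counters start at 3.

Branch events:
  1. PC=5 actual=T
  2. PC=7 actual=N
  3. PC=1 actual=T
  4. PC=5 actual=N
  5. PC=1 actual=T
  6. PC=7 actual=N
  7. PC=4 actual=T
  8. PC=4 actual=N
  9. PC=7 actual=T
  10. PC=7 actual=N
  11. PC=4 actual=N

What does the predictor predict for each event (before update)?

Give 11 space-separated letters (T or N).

Answer: T T T T T T T T T T T

Derivation:
Ev 1: PC=5 idx=1 pred=T actual=T -> ctr[1]=3
Ev 2: PC=7 idx=1 pred=T actual=N -> ctr[1]=2
Ev 3: PC=1 idx=1 pred=T actual=T -> ctr[1]=3
Ev 4: PC=5 idx=1 pred=T actual=N -> ctr[1]=2
Ev 5: PC=1 idx=1 pred=T actual=T -> ctr[1]=3
Ev 6: PC=7 idx=1 pred=T actual=N -> ctr[1]=2
Ev 7: PC=4 idx=0 pred=T actual=T -> ctr[0]=3
Ev 8: PC=4 idx=0 pred=T actual=N -> ctr[0]=2
Ev 9: PC=7 idx=1 pred=T actual=T -> ctr[1]=3
Ev 10: PC=7 idx=1 pred=T actual=N -> ctr[1]=2
Ev 11: PC=4 idx=0 pred=T actual=N -> ctr[0]=1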